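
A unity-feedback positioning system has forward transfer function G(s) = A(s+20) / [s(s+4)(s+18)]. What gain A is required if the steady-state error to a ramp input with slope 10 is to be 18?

2

One free integrator in G(s): this is a type 1 system.
K_v = lim_{s→0} s·G(s) = A·20 / (4·18) = (5/18)·A.
e_ss = 10/K_v = 18 ⇒ K_v = 5/9 ⇒ A = (5/9)/(5/18) = 2.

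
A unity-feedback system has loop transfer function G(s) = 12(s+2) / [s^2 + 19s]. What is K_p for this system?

K_p = lim_{s→0} G(s); with 1 pole at the origin the limit diverges, so K_p = ∞.

infinity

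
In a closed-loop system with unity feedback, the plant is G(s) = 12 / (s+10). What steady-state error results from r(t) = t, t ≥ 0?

System type = 0 (no poles at s=0).
For a type-0 system K_v = 0, so e_ss to a ramp input is unbounded.

infinity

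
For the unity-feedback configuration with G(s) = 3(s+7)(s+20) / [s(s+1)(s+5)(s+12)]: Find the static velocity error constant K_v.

7

One free integrator in G(s): this is a type 1 system.
K_v = lim_{s→0} s·G(s) = 3·7·20 / (1·5·12) = 7.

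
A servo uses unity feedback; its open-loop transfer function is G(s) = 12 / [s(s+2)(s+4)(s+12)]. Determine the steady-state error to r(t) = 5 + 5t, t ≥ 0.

One free integrator in G(s): this is a type 1 system. Treating each term separately:
  • 5: tracked with zero error.
  • 5t: e_ss = 5/K_v with K_v=0.125 → 40.
Total e_ss = 40.

40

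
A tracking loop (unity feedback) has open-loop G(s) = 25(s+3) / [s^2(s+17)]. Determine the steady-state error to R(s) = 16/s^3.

The open loop has two poles at the origin → type 2 system.
K_a = lim_{s→0} s^2·G(s) = 25·3 / (17) = 75/17.
r(t) = 8t^2 gives R(s) = 16/s^3.
e_ss = 16/K_a = 16/(75/17) = 272/75.

272/75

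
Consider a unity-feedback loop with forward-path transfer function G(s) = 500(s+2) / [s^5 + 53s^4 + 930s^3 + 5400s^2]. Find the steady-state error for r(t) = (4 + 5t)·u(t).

0

Factoring s^2 from the denominator leaves a polynomial with constant term 5400, so the system is type 2. By superposition:
  • 4: tracked with zero error.
  • 5t: tracked with zero error.
Total e_ss = 0.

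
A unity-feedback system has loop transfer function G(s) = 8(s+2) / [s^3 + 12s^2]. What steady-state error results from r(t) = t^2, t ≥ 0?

Factoring s^2 from the denominator leaves a polynomial with constant term 12, so the system is type 2.
K_a = lim_{s→0} s^2·G(s) = 8·2 / 12 = 4/3.
r(t) = t^2 gives R(s) = 2/s^3.
e_ss = 2/K_a = 2/(4/3) = 1.5.

1.5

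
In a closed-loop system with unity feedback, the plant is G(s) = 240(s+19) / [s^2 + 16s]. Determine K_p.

K_p = lim_{s→0} G(s); with 1 pole at the origin the limit diverges, so K_p = ∞.

infinity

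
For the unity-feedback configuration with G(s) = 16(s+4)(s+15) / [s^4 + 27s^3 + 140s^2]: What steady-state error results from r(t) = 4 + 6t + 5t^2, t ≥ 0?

Factoring s^2 from the denominator leaves a polynomial with constant term 140, so the system is type 2. Treating each term separately:
  • 4: tracked with zero error.
  • 6t: tracked with zero error.
  • 5t^2: e_ss = 10/K_a with K_a=48/7 → 35/24.
Total e_ss = 35/24.

35/24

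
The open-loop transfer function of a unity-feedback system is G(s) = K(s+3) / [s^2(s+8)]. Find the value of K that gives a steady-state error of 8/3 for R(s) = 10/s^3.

10

System type = 2 (two poles at s=0).
K_a = lim_{s→0} s^2·G(s) = K·3 / (8) = 0.375·K.
e_ss = 10/K_a = 8/3 ⇒ K_a = 3.75 ⇒ K = 3.75/0.375 = 10.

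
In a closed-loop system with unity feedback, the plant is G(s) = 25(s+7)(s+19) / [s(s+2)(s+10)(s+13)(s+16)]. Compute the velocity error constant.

665/832

One free integrator in G(s): this is a type 1 system.
K_v = lim_{s→0} s·G(s) = 25·7·19 / (2·10·13·16) = 665/832.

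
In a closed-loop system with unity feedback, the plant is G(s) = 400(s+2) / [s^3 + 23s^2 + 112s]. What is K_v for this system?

50/7

Factoring s from the denominator leaves a polynomial with constant term 112, so the system is type 1.
K_v = lim_{s→0} s·G(s) = 400·2 / 112 = 50/7.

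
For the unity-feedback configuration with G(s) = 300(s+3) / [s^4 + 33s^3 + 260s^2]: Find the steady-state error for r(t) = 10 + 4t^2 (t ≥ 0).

The denominator has no term below 260s^2 — 2 poles at s=0, type 2. Treating each term separately:
  • 10: tracked with zero error.
  • 4t^2: e_ss = 8/K_a with K_a=45/13 → 104/45.
Total e_ss = 104/45.

104/45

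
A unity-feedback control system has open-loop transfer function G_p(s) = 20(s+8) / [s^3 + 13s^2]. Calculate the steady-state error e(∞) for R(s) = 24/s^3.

Factoring s^2 from the denominator leaves a polynomial with constant term 13, so the system is type 2.
K_a = lim_{s→0} s^2·G_p(s) = 20·8 / 13 = 160/13.
r(t) = 12t^2 gives R(s) = 24/s^3.
e_ss = 24/K_a = 24/(160/13) = 1.95.

1.95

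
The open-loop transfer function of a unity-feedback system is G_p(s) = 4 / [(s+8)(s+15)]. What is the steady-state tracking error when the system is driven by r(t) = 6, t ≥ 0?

180/31

System type = 0 (no poles at s=0).
K_p = lim_{s→0} G_p(s) = 4 / (8·15) = 1/30.
e_ss = 6/(1 + K_p) = 6/(31/30) = 180/31.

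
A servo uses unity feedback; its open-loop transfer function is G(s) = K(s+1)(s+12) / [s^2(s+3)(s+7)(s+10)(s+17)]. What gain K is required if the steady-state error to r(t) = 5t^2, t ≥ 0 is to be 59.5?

50

G(s) has two factors of s in the denominator, so the system is type 2.
K_a = lim_{s→0} s^2·G(s) = K·1·12 / (3·7·10·17) = (2/595)·K.
e_ss = 10/K_a = 59.5 ⇒ K_a = 20/119 ⇒ K = (20/119)/(2/595) = 50.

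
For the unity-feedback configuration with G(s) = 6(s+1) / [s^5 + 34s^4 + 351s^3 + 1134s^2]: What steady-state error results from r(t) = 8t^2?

3024

Factoring s^2 from the denominator leaves a polynomial with constant term 1134, so the system is type 2.
K_a = lim_{s→0} s^2·G(s) = 6·1 / 1134 = 1/189.
r(t) = 8t^2 gives R(s) = 16/s^3.
e_ss = 16/K_a = 16/(1/189) = 3024.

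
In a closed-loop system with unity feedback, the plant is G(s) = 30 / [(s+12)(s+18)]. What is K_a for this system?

No free integrators in G(s): this is a type 0 system.
K_a = lim_{s→0} s^2·G(s) = 0 (the extra factor of s kills the finite limit).

0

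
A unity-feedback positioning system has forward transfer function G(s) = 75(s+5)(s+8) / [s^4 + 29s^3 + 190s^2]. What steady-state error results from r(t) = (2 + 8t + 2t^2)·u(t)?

19/75

Lowest-order denominator term is 190s^2, so the open loop has 2 poles at the origin → type 2 system. By superposition:
  • 2: tracked with zero error.
  • 8t: tracked with zero error.
  • 2t^2: e_ss = 4/K_a with K_a=300/19 → 19/75.
Total e_ss = 19/75.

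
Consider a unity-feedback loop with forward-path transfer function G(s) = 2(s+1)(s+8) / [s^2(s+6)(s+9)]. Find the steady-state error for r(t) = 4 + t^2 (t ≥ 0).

G(s) has two factors of s in the denominator, so the system is type 2. Treating each term separately:
  • 4: tracked with zero error.
  • t^2: e_ss = 2/K_a with K_a=8/27 → 6.75.
Total e_ss = 6.75.

6.75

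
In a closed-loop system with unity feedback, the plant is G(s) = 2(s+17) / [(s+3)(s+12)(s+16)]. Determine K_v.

The open loop has no poles at the origin → type 0 system.
K_v = lim_{s→0} s·G(s) = 0 (the extra factor of s kills the finite limit).

0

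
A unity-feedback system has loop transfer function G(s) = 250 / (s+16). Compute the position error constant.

The open loop has no poles at the origin → type 0 system.
K_p = lim_{s→0} G(s) = 250 / (16) = 15.625.

15.625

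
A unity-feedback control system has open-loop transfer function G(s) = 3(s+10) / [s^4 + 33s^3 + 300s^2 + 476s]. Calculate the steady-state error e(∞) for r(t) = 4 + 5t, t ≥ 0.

238/3

Factoring s from the denominator leaves a polynomial with constant term 476, so the system is type 1. Treating each term separately:
  • 4: tracked with zero error.
  • 5t: e_ss = 5/K_v with K_v=15/238 → 238/3.
Total e_ss = 238/3.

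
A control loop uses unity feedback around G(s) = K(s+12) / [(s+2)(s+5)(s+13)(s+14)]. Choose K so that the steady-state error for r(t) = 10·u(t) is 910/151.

100

No free integrators in G(s): this is a type 0 system.
K_p = lim_{s→0} G(s) = K·12 / (2·5·13·14) = (3/455)·K.
e_ss = 10/(1 + K_p) = 910/151 ⇒ 1 + (3/455)·K = 151/91 ⇒ K = 100.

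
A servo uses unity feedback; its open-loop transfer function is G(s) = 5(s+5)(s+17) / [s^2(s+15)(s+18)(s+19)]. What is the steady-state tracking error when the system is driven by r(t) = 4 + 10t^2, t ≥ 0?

System type = 2 (two poles at s=0). Taking each input component in turn:
  • 4: tracked with zero error.
  • 10t^2: e_ss = 20/K_a with K_a=85/1026 → 4104/17.
Total e_ss = 4104/17.

4104/17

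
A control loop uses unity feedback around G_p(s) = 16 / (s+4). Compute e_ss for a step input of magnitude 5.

G_p(s) has no factors of s in the denominator, so the system is type 0.
K_p = lim_{s→0} G_p(s) = 16 / (4) = 4.
e_ss = 5/(1 + K_p) = 5/5 = 1.

1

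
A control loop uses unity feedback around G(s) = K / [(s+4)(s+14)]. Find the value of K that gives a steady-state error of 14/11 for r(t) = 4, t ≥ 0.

System type = 0 (no poles at s=0).
K_p = lim_{s→0} G(s) = K / (4·14) = (1/56)·K.
e_ss = 4/(1 + K_p) = 14/11 ⇒ 1 + (1/56)·K = 22/7 ⇒ K = 120.

120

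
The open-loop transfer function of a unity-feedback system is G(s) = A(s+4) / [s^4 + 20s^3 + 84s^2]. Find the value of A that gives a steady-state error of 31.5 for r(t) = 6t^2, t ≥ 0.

8

The denominator has no term below 84s^2 — 2 poles at s=0, type 2.
K_a = lim_{s→0} s^2·G(s) = A·4 / 84 = (1/21)·A.
e_ss = 12/K_a = 31.5 ⇒ K_a = 8/21 ⇒ A = (8/21)/(1/21) = 8.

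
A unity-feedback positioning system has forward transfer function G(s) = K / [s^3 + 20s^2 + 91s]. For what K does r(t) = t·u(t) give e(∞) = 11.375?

8

Factoring s from the denominator leaves a polynomial with constant term 91, so the system is type 1.
K_v = lim_{s→0} s·G(s) = K / 91 = (1/91)·K.
e_ss = 1/K_v = 11.375 ⇒ K_v = 8/91 ⇒ K = (8/91)/(1/91) = 8.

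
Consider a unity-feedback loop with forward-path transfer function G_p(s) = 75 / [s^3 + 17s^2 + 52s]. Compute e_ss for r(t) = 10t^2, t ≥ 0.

Factoring s from the denominator leaves a polynomial with constant term 52, so the system is type 1.
K_a = lim_{s→0} s^2·G_p(s) = 0; the steady-state error to this parabolic input grows without bound.

infinity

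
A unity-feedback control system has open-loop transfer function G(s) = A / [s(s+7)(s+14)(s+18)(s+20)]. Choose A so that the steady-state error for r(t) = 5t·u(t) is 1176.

System type = 1 (one pole at s=0).
K_v = lim_{s→0} s·G(s) = A / (7·14·18·20) = (1/35280)·A.
e_ss = 5/K_v = 1176 ⇒ K_v = 5/1176 ⇒ A = (5/1176)/(1/35280) = 150.

150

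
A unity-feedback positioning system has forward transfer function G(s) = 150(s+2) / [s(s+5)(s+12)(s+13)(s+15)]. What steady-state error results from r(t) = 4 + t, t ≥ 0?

One free integrator in G(s): this is a type 1 system. By superposition:
  • 4: tracked with zero error.
  • t: e_ss = 1/K_v with K_v=1/39 → 39.
Total e_ss = 39.

39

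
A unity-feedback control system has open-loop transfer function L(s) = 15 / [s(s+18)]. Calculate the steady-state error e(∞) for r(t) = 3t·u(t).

3.6

System type = 1 (one pole at s=0).
K_v = lim_{s→0} s·L(s) = 15 / (18) = 5/6.
e_ss = 3/K_v = 3/(5/6) = 3.6.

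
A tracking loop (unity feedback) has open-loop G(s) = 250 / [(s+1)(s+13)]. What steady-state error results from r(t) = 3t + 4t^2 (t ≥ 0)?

G(s) has no factors of s in the denominator, so the system is type 0. Taking each input component in turn:
  • 3t: a type-0 system cannot track it, e_ss → ∞.
  • 4t^2: a type-0 system cannot track it, e_ss → ∞.
The unbounded component dominates.

infinity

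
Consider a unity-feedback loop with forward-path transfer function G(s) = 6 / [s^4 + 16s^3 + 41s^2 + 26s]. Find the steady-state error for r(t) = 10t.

Lowest-order denominator term is 26s, so the open loop has 1 pole at the origin → type 1 system.
K_v = lim_{s→0} s·G(s) = 6 / 26 = 3/13.
e_ss = 10/K_v = 10/(3/13) = 130/3.

130/3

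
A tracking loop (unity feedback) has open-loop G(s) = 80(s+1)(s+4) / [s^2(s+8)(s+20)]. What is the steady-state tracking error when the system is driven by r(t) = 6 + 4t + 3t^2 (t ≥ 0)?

The open loop has two poles at the origin → type 2 system. Taking each input component in turn:
  • 6: tracked with zero error.
  • 4t: tracked with zero error.
  • 3t^2: e_ss = 6/K_a with K_a=2 → 3.
Total e_ss = 3.

3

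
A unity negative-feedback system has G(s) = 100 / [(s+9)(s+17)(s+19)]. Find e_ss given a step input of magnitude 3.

G(s) has no factors of s in the denominator, so the system is type 0.
K_p = lim_{s→0} G(s) = 100 / (9·17·19) = 100/2907.
e_ss = 3/(1 + K_p) = 3/(3007/2907) = 8721/3007.

8721/3007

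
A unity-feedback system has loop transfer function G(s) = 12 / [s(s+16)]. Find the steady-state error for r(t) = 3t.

The open loop has one pole at the origin → type 1 system.
K_v = lim_{s→0} s·G(s) = 12 / (16) = 0.75.
e_ss = 3/K_v = 3/0.75 = 4.

4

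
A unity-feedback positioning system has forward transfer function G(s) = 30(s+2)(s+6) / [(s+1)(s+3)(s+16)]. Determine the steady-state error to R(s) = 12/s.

G(s) has no factors of s in the denominator, so the system is type 0.
K_p = lim_{s→0} G(s) = 30·2·6 / (1·3·16) = 7.5.
e_ss = 12/(1 + K_p) = 12/8.5 = 24/17.

24/17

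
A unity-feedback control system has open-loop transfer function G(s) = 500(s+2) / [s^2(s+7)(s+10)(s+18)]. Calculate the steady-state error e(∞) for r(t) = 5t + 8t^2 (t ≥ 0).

20.16

System type = 2 (two poles at s=0). By superposition:
  • 5t: tracked with zero error.
  • 8t^2: e_ss = 16/K_a with K_a=50/63 → 20.16.
Total e_ss = 20.16.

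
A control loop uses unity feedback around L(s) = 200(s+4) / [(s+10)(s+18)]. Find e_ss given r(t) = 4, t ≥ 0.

36/49

L(s) has no factors of s in the denominator, so the system is type 0.
K_p = lim_{s→0} L(s) = 200·4 / (10·18) = 40/9.
e_ss = 4/(1 + K_p) = 4/(49/9) = 36/49.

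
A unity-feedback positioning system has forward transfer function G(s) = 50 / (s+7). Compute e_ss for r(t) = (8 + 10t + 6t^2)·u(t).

System type = 0 (no poles at s=0). Treating each term separately:
  • 8: e_ss = 8/(1+K_p) with K_p=50/7 → 56/57.
  • 10t: a type-0 system cannot track it, e_ss → ∞.
  • 6t^2: a type-0 system cannot track it, e_ss → ∞.
The unbounded component dominates.

infinity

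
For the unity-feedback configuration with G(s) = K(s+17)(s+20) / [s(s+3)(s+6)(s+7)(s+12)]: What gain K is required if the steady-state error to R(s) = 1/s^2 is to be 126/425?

15

One free integrator in G(s): this is a type 1 system.
K_v = lim_{s→0} s·G(s) = K·17·20 / (3·6·7·12) = (85/378)·K.
e_ss = 1/K_v = 126/425 ⇒ K_v = 425/126 ⇒ K = (425/126)/(85/378) = 15.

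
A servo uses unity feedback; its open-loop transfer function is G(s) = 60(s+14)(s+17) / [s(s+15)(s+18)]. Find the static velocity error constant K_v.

476/9

The open loop has one pole at the origin → type 1 system.
K_v = lim_{s→0} s·G(s) = 60·14·17 / (15·18) = 476/9.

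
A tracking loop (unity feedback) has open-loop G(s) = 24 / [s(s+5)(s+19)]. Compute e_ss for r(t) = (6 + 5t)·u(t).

475/24

One free integrator in G(s): this is a type 1 system. Treating each term separately:
  • 6: tracked with zero error.
  • 5t: e_ss = 5/K_v with K_v=24/95 → 475/24.
Total e_ss = 475/24.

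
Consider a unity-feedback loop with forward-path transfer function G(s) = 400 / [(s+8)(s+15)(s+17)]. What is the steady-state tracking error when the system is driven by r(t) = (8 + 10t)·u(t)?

infinity

System type = 0 (no poles at s=0). Treating each term separately:
  • 8: e_ss = 8/(1+K_p) with K_p=10/51 → 408/61.
  • 10t: a type-0 system cannot track it, e_ss → ∞.
The unbounded component dominates.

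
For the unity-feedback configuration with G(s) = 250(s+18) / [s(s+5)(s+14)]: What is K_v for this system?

450/7

System type = 1 (one pole at s=0).
K_v = lim_{s→0} s·G(s) = 250·18 / (5·14) = 450/7.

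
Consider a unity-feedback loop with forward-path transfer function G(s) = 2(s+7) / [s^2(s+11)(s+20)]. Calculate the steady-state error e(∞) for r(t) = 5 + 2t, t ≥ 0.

The open loop has two poles at the origin → type 2 system. By superposition:
  • 5: tracked with zero error.
  • 2t: tracked with zero error.
Total e_ss = 0.

0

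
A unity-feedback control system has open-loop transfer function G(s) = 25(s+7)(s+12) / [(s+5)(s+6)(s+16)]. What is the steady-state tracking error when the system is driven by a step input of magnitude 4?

G(s) has no factors of s in the denominator, so the system is type 0.
K_p = lim_{s→0} G(s) = 25·7·12 / (5·6·16) = 4.375.
e_ss = 4/(1 + K_p) = 4/5.375 = 32/43.

32/43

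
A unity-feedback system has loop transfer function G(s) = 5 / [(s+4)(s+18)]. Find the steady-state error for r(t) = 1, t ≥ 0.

System type = 0 (no poles at s=0).
K_p = lim_{s→0} G(s) = 5 / (4·18) = 5/72.
e_ss = 1/(1 + K_p) = 1/(77/72) = 72/77.

72/77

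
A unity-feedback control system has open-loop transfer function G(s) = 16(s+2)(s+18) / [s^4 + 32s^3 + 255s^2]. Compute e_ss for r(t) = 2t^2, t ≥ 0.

85/48

Lowest-order denominator term is 255s^2, so the open loop has 2 poles at the origin → type 2 system.
K_a = lim_{s→0} s^2·G(s) = 16·2·18 / 255 = 192/85.
r(t) = 2t^2 gives R(s) = 4/s^3.
e_ss = 4/K_a = 4/(192/85) = 85/48.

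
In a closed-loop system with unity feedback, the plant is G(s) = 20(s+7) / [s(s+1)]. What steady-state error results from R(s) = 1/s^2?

System type = 1 (one pole at s=0).
K_v = lim_{s→0} s·G(s) = 20·7 / (1) = 140.
e_ss = 1/K_v = 1/140.

1/140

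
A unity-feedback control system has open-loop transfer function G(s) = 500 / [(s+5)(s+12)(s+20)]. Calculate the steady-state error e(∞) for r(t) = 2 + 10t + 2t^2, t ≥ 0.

infinity

The open loop has no poles at the origin → type 0 system. Taking each input component in turn:
  • 2: e_ss = 2/(1+K_p) with K_p=5/12 → 24/17.
  • 10t: a type-0 system cannot track it, e_ss → ∞.
  • 2t^2: a type-0 system cannot track it, e_ss → ∞.
The unbounded component dominates.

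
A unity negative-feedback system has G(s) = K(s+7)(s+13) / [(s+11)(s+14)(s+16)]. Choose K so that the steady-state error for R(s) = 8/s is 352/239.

120

No free integrators in G(s): this is a type 0 system.
K_p = lim_{s→0} G(s) = K·7·13 / (11·14·16) = (13/352)·K.
e_ss = 8/(1 + K_p) = 352/239 ⇒ 1 + (13/352)·K = 239/44 ⇒ K = 120.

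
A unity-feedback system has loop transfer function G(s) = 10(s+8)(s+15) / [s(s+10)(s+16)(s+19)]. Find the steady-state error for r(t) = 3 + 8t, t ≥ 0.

304/15

G(s) has one factor of s in the denominator, so the system is type 1. By superposition:
  • 3: tracked with zero error.
  • 8t: e_ss = 8/K_v with K_v=15/38 → 304/15.
Total e_ss = 304/15.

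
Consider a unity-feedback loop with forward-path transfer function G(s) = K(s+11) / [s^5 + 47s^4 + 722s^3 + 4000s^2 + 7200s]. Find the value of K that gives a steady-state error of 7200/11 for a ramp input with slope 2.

2

Factoring s from the denominator leaves a polynomial with constant term 7200, so the system is type 1.
K_v = lim_{s→0} s·G(s) = K·11 / 7200 = (11/7200)·K.
e_ss = 2/K_v = 7200/11 ⇒ K_v = 11/3600 ⇒ K = (11/3600)/(11/7200) = 2.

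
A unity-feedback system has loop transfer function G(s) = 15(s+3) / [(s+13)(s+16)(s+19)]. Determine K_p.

System type = 0 (no poles at s=0).
K_p = lim_{s→0} G(s) = 15·3 / (13·16·19) = 45/3952.

45/3952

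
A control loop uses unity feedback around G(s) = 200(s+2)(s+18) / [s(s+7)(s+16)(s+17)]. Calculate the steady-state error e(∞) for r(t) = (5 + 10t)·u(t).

G(s) has one factor of s in the denominator, so the system is type 1. Treating each term separately:
  • 5: tracked with zero error.
  • 10t: e_ss = 10/K_v with K_v=450/119 → 119/45.
Total e_ss = 119/45.

119/45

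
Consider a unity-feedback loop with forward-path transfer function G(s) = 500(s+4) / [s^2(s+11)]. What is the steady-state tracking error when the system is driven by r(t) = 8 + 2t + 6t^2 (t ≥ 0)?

Two free integrators in G(s): this is a type 2 system. Taking each input component in turn:
  • 8: tracked with zero error.
  • 2t: tracked with zero error.
  • 6t^2: e_ss = 12/K_a with K_a=2000/11 → 0.066.
Total e_ss = 0.066.

0.066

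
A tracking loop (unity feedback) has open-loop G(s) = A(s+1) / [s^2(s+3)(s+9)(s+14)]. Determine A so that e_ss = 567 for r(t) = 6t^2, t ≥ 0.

G(s) has two factors of s in the denominator, so the system is type 2.
K_a = lim_{s→0} s^2·G(s) = A·1 / (3·9·14) = (1/378)·A.
e_ss = 12/K_a = 567 ⇒ K_a = 4/189 ⇒ A = (4/189)/(1/378) = 8.

8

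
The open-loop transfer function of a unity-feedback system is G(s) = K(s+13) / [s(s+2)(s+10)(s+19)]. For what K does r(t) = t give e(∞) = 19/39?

One free integrator in G(s): this is a type 1 system.
K_v = lim_{s→0} s·G(s) = K·13 / (2·10·19) = (13/380)·K.
e_ss = 1/K_v = 19/39 ⇒ K_v = 39/19 ⇒ K = (39/19)/(13/380) = 60.

60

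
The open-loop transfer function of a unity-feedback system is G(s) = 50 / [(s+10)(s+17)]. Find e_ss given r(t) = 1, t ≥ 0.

17/22

The open loop has no poles at the origin → type 0 system.
K_p = lim_{s→0} G(s) = 50 / (10·17) = 5/17.
e_ss = 1/(1 + K_p) = 1/(22/17) = 17/22.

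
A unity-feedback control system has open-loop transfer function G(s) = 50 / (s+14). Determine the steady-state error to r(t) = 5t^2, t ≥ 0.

infinity

System type = 0 (no poles at s=0).
For a type-0 system K_a = 0, so e_ss to a parabolic input is unbounded.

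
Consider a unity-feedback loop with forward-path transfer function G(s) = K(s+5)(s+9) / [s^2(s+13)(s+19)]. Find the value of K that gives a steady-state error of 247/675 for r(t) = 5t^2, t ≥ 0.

150

System type = 2 (two poles at s=0).
K_a = lim_{s→0} s^2·G(s) = K·5·9 / (13·19) = (45/247)·K.
e_ss = 10/K_a = 247/675 ⇒ K_a = 6750/247 ⇒ K = (6750/247)/(45/247) = 150.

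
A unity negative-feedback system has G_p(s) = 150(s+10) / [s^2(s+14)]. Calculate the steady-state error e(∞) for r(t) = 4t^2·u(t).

28/375

System type = 2 (two poles at s=0).
K_a = lim_{s→0} s^2·G_p(s) = 150·10 / (14) = 750/7.
r(t) = 4t^2 gives R(s) = 8/s^3.
e_ss = 8/K_a = 8/(750/7) = 28/375.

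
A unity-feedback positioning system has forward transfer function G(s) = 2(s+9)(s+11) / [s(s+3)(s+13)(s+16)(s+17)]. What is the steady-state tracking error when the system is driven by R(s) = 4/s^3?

infinity

G(s) has one factor of s in the denominator, so the system is type 1.
K_a = lim_{s→0} s^2·G(s) = 0; the steady-state error to this parabolic input grows without bound.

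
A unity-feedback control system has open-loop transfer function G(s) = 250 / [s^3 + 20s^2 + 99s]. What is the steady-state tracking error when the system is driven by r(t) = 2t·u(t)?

0.792

Factoring s from the denominator leaves a polynomial with constant term 99, so the system is type 1.
K_v = lim_{s→0} s·G(s) = 250 / 99 = 250/99.
e_ss = 2/K_v = 2/(250/99) = 0.792.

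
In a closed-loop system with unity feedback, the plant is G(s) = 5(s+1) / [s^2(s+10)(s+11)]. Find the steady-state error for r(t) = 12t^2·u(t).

528

The open loop has two poles at the origin → type 2 system.
K_a = lim_{s→0} s^2·G(s) = 5·1 / (10·11) = 1/22.
r(t) = 12t^2 gives R(s) = 24/s^3.
e_ss = 24/K_a = 24/(1/22) = 528.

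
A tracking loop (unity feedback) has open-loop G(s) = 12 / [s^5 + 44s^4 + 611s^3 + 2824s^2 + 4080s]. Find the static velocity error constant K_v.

1/340

Lowest-order denominator term is 4080s, so the open loop has 1 pole at the origin → type 1 system.
K_v = lim_{s→0} s·G(s) = 12 / 4080 = 1/340.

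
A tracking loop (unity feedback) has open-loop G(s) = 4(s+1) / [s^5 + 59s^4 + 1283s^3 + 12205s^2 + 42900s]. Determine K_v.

Lowest-order denominator term is 42900s, so the open loop has 1 pole at the origin → type 1 system.
K_v = lim_{s→0} s·G(s) = 4·1 / 42900 = 1/10725.

1/10725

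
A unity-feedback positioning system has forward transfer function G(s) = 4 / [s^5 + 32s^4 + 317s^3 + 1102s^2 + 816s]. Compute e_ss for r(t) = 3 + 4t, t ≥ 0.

816

The denominator has no term below 816s — 1 pole at s=0, type 1. Treating each term separately:
  • 3: tracked with zero error.
  • 4t: e_ss = 4/K_v with K_v=1/204 → 816.
Total e_ss = 816.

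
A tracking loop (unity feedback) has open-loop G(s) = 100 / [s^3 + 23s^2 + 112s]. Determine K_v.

25/28

The denominator has no term below 112s — 1 pole at s=0, type 1.
K_v = lim_{s→0} s·G(s) = 100 / 112 = 25/28.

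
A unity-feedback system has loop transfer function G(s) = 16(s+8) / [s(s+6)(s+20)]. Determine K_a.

0

The open loop has one pole at the origin → type 1 system.
K_a = lim_{s→0} s^2·G(s) = 0 (the extra factor of s kills the finite limit).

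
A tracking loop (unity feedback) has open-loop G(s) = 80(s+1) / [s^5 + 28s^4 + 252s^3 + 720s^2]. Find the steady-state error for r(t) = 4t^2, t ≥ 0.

72

Lowest-order denominator term is 720s^2, so the open loop has 2 poles at the origin → type 2 system.
K_a = lim_{s→0} s^2·G(s) = 80·1 / 720 = 1/9.
r(t) = 4t^2 gives R(s) = 8/s^3.
e_ss = 8/K_a = 8/(1/9) = 72.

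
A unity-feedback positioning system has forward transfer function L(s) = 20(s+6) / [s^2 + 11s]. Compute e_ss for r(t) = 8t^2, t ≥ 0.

Factoring s from the denominator leaves a polynomial with constant term 11, so the system is type 1.
K_a = lim_{s→0} s^2·L(s) = 0; the steady-state error to this parabolic input grows without bound.

infinity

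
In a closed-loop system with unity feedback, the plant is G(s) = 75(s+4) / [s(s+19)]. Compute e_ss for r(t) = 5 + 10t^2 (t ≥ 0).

infinity

One free integrator in G(s): this is a type 1 system. Taking each input component in turn:
  • 5: tracked with zero error.
  • 10t^2: a type-1 system cannot track it, e_ss → ∞.
The unbounded component dominates.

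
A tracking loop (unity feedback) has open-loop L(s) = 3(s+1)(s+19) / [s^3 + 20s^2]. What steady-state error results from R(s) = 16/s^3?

320/57

Lowest-order denominator term is 20s^2, so the open loop has 2 poles at the origin → type 2 system.
K_a = lim_{s→0} s^2·L(s) = 3·1·19 / 20 = 2.85.
r(t) = 8t^2 gives R(s) = 16/s^3.
e_ss = 16/K_a = 16/2.85 = 320/57.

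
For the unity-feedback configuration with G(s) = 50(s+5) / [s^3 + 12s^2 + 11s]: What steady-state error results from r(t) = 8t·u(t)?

0.352

Lowest-order denominator term is 11s, so the open loop has 1 pole at the origin → type 1 system.
K_v = lim_{s→0} s·G(s) = 50·5 / 11 = 250/11.
e_ss = 8/K_v = 8/(250/11) = 0.352.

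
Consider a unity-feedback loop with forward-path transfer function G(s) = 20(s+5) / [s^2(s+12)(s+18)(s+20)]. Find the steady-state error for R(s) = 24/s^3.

System type = 2 (two poles at s=0).
K_a = lim_{s→0} s^2·G(s) = 20·5 / (12·18·20) = 5/216.
r(t) = 12t^2 gives R(s) = 24/s^3.
e_ss = 24/K_a = 24/(5/216) = 1036.8.

1036.8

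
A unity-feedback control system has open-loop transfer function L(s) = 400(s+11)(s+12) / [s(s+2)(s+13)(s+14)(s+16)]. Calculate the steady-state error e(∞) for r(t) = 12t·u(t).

364/275

The open loop has one pole at the origin → type 1 system.
K_v = lim_{s→0} s·L(s) = 400·11·12 / (2·13·14·16) = 825/91.
e_ss = 12/K_v = 12/(825/91) = 364/275.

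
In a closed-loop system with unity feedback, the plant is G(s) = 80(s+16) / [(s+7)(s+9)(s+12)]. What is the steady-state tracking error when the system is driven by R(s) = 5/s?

No free integrators in G(s): this is a type 0 system.
K_p = lim_{s→0} G(s) = 80·16 / (7·9·12) = 320/189.
e_ss = 5/(1 + K_p) = 5/(509/189) = 945/509.

945/509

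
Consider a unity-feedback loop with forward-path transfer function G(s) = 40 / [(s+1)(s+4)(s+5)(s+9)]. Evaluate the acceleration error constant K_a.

0

G(s) has no factors of s in the denominator, so the system is type 0.
K_a = lim_{s→0} s^2·G(s) = 0 (the extra factor of s kills the finite limit).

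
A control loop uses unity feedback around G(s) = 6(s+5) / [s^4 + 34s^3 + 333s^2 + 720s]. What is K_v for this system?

1/24

The denominator has no term below 720s — 1 pole at s=0, type 1.
K_v = lim_{s→0} s·G(s) = 6·5 / 720 = 1/24.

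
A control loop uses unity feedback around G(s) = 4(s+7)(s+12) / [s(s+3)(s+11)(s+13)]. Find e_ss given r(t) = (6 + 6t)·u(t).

429/56

The open loop has one pole at the origin → type 1 system. Taking each input component in turn:
  • 6: tracked with zero error.
  • 6t: e_ss = 6/K_v with K_v=112/143 → 429/56.
Total e_ss = 429/56.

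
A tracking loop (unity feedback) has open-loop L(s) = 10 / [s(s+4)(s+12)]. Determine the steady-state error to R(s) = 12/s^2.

The open loop has one pole at the origin → type 1 system.
K_v = lim_{s→0} s·L(s) = 10 / (4·12) = 5/24.
e_ss = 12/K_v = 12/(5/24) = 57.6.

57.6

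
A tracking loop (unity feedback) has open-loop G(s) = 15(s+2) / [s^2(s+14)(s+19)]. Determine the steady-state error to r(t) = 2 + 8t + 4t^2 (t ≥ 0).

Two free integrators in G(s): this is a type 2 system. Treating each term separately:
  • 2: tracked with zero error.
  • 8t: tracked with zero error.
  • 4t^2: e_ss = 8/K_a with K_a=15/133 → 1064/15.
Total e_ss = 1064/15.

1064/15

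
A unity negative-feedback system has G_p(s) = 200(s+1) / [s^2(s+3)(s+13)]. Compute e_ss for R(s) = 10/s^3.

The open loop has two poles at the origin → type 2 system.
K_a = lim_{s→0} s^2·G_p(s) = 200·1 / (3·13) = 200/39.
r(t) = 5t^2 gives R(s) = 10/s^3.
e_ss = 10/K_a = 10/(200/39) = 1.95.

1.95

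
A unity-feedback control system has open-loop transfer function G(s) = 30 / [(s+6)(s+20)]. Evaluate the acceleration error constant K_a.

0

G(s) has no factors of s in the denominator, so the system is type 0.
K_a = lim_{s→0} s^2·G(s) = 0 (the extra factor of s kills the finite limit).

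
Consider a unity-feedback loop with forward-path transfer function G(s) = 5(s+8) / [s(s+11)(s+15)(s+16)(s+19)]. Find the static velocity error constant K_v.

The open loop has one pole at the origin → type 1 system.
K_v = lim_{s→0} s·G(s) = 5·8 / (11·15·16·19) = 1/1254.

1/1254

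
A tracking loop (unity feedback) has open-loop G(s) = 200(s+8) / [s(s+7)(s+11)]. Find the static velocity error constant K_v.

1600/77

One free integrator in G(s): this is a type 1 system.
K_v = lim_{s→0} s·G(s) = 200·8 / (7·11) = 1600/77.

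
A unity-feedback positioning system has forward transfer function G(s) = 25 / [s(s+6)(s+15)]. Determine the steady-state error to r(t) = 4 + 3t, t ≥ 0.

10.8

System type = 1 (one pole at s=0). Treating each term separately:
  • 4: tracked with zero error.
  • 3t: e_ss = 3/K_v with K_v=5/18 → 10.8.
Total e_ss = 10.8.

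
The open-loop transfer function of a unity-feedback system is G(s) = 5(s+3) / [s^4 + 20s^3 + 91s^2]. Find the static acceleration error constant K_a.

15/91

Factoring s^2 from the denominator leaves a polynomial with constant term 91, so the system is type 2.
K_a = lim_{s→0} s^2·G(s) = 5·3 / 91 = 15/91.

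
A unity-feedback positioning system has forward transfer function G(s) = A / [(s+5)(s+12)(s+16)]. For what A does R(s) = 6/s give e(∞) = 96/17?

60

G(s) has no factors of s in the denominator, so the system is type 0.
K_p = lim_{s→0} G(s) = A / (5·12·16) = (1/960)·A.
e_ss = 6/(1 + K_p) = 96/17 ⇒ 1 + (1/960)·A = 1.0625 ⇒ A = 60.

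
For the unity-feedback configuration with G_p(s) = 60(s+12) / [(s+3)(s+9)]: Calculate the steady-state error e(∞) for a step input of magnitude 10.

30/83

G_p(s) has no factors of s in the denominator, so the system is type 0.
K_p = lim_{s→0} G_p(s) = 60·12 / (3·9) = 80/3.
e_ss = 10/(1 + K_p) = 10/(83/3) = 30/83.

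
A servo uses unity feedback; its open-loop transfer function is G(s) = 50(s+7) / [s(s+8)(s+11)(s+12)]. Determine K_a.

The open loop has one pole at the origin → type 1 system.
K_a = lim_{s→0} s^2·G(s) = 0 (the extra factor of s kills the finite limit).

0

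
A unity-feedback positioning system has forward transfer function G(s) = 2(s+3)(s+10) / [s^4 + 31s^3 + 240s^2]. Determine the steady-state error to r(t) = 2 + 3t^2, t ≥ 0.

Factoring s^2 from the denominator leaves a polynomial with constant term 240, so the system is type 2. Taking each input component in turn:
  • 2: tracked with zero error.
  • 3t^2: e_ss = 6/K_a with K_a=0.25 → 24.
Total e_ss = 24.

24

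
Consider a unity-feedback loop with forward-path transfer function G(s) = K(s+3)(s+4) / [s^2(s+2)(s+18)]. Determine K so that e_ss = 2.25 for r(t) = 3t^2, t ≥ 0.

Two free integrators in G(s): this is a type 2 system.
K_a = lim_{s→0} s^2·G(s) = K·3·4 / (2·18) = (1/3)·K.
e_ss = 6/K_a = 2.25 ⇒ K_a = 8/3 ⇒ K = (8/3)/(1/3) = 8.

8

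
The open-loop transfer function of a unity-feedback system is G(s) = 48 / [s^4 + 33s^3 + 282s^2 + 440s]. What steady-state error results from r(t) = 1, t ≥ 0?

Lowest-order denominator term is 440s, so the open loop has 1 pole at the origin → type 1 system.
K_p = ∞ for a type-1 system; e_ss to a step is zero.

0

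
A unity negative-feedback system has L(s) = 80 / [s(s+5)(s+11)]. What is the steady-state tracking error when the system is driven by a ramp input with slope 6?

4.125

L(s) has one factor of s in the denominator, so the system is type 1.
K_v = lim_{s→0} s·L(s) = 80 / (5·11) = 16/11.
e_ss = 6/K_v = 6/(16/11) = 4.125.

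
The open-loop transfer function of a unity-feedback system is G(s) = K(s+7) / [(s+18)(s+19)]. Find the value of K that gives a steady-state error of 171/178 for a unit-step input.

2

System type = 0 (no poles at s=0).
K_p = lim_{s→0} G(s) = K·7 / (18·19) = (7/342)·K.
e_ss = 1/(1 + K_p) = 171/178 ⇒ 1 + (7/342)·K = 178/171 ⇒ K = 2.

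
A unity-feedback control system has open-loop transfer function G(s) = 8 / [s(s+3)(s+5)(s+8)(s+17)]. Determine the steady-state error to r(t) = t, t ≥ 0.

One free integrator in G(s): this is a type 1 system.
K_v = lim_{s→0} s·G(s) = 8 / (3·5·8·17) = 1/255.
e_ss = 1/K_v = 1/(1/255) = 255.

255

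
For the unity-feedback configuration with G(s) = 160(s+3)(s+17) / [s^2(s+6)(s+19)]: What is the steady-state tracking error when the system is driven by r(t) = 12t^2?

Two free integrators in G(s): this is a type 2 system.
K_a = lim_{s→0} s^2·G(s) = 160·3·17 / (6·19) = 1360/19.
r(t) = 12t^2 gives R(s) = 24/s^3.
e_ss = 24/K_a = 24/(1360/19) = 57/170.

57/170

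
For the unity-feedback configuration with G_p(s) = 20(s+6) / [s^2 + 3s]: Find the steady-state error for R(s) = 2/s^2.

The denominator has no term below 3s — 1 pole at s=0, type 1.
K_v = lim_{s→0} s·G_p(s) = 20·6 / 3 = 40.
e_ss = 2/K_v = 2/40 = 0.05.

0.05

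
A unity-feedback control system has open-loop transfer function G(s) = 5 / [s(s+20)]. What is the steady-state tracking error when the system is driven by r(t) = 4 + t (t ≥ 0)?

4

G(s) has one factor of s in the denominator, so the system is type 1. Treating each term separately:
  • 4: tracked with zero error.
  • t: e_ss = 1/K_v with K_v=0.25 → 4.
Total e_ss = 4.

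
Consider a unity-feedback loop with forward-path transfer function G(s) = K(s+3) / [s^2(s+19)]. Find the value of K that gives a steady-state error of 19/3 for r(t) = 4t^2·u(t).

8

The open loop has two poles at the origin → type 2 system.
K_a = lim_{s→0} s^2·G(s) = K·3 / (19) = (3/19)·K.
e_ss = 8/K_a = 19/3 ⇒ K_a = 24/19 ⇒ K = (24/19)/(3/19) = 8.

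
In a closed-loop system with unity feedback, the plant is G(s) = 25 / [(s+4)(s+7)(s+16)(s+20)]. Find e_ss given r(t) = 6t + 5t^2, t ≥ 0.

infinity

No free integrators in G(s): this is a type 0 system. Taking each input component in turn:
  • 6t: a type-0 system cannot track it, e_ss → ∞.
  • 5t^2: a type-0 system cannot track it, e_ss → ∞.
The unbounded component dominates.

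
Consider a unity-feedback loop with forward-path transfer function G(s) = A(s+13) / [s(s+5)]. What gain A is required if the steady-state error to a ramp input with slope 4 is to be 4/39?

G(s) has one factor of s in the denominator, so the system is type 1.
K_v = lim_{s→0} s·G(s) = A·13 / (5) = 2.6·A.
e_ss = 4/K_v = 4/39 ⇒ K_v = 39 ⇒ A = 39/2.6 = 15.

15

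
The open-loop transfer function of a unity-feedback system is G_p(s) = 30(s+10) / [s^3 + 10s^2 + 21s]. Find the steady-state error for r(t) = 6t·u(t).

Factoring s from the denominator leaves a polynomial with constant term 21, so the system is type 1.
K_v = lim_{s→0} s·G_p(s) = 30·10 / 21 = 100/7.
e_ss = 6/K_v = 6/(100/7) = 0.42.

0.42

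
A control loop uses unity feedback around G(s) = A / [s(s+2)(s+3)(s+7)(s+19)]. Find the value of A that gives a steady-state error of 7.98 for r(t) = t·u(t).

G(s) has one factor of s in the denominator, so the system is type 1.
K_v = lim_{s→0} s·G(s) = A / (2·3·7·19) = (1/798)·A.
e_ss = 1/K_v = 7.98 ⇒ K_v = 50/399 ⇒ A = (50/399)/(1/798) = 100.

100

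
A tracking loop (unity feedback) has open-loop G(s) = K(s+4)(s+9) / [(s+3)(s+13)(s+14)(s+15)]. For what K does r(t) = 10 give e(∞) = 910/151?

150

The open loop has no poles at the origin → type 0 system.
K_p = lim_{s→0} G(s) = K·4·9 / (3·13·14·15) = (2/455)·K.
e_ss = 10/(1 + K_p) = 910/151 ⇒ 1 + (2/455)·K = 151/91 ⇒ K = 150.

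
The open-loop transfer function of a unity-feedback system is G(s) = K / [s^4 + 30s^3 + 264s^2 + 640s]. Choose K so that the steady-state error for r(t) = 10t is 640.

The denominator has no term below 640s — 1 pole at s=0, type 1.
K_v = lim_{s→0} s·G(s) = K / 640 = (1/640)·K.
e_ss = 10/K_v = 640 ⇒ K_v = 1/64 ⇒ K = (1/64)/(1/640) = 10.

10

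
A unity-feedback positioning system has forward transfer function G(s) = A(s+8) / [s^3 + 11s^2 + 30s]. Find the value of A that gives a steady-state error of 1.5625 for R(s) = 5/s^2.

Lowest-order denominator term is 30s, so the open loop has 1 pole at the origin → type 1 system.
K_v = lim_{s→0} s·G(s) = A·8 / 30 = (4/15)·A.
e_ss = 5/K_v = 1.5625 ⇒ K_v = 3.2 ⇒ A = 3.2/(4/15) = 12.

12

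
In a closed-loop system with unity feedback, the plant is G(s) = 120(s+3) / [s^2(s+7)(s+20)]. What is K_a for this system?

18/7

System type = 2 (two poles at s=0).
K_a = lim_{s→0} s^2·G(s) = 120·3 / (7·20) = 18/7.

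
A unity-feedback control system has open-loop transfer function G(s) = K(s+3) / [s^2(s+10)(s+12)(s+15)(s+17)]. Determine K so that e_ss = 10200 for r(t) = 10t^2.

G(s) has two factors of s in the denominator, so the system is type 2.
K_a = lim_{s→0} s^2·G(s) = K·3 / (10·12·15·17) = (1/10200)·K.
e_ss = 20/K_a = 10200 ⇒ K_a = 1/510 ⇒ K = (1/510)/(1/10200) = 20.

20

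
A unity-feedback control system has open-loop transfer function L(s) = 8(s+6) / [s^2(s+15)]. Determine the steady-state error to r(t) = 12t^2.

7.5

L(s) has two factors of s in the denominator, so the system is type 2.
K_a = lim_{s→0} s^2·L(s) = 8·6 / (15) = 3.2.
r(t) = 12t^2 gives R(s) = 24/s^3.
e_ss = 24/K_a = 24/3.2 = 7.5.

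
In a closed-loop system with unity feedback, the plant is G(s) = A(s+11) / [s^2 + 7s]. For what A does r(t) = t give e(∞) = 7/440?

40

Lowest-order denominator term is 7s, so the open loop has 1 pole at the origin → type 1 system.
K_v = lim_{s→0} s·G(s) = A·11 / 7 = (11/7)·A.
e_ss = 1/K_v = 7/440 ⇒ K_v = 440/7 ⇒ A = (440/7)/(11/7) = 40.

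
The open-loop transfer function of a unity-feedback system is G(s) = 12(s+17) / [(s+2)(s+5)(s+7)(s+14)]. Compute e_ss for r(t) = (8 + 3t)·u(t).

G(s) has no factors of s in the denominator, so the system is type 0. Taking each input component in turn:
  • 8: e_ss = 8/(1+K_p) with K_p=51/245 → 245/37.
  • 3t: a type-0 system cannot track it, e_ss → ∞.
The unbounded component dominates.

infinity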